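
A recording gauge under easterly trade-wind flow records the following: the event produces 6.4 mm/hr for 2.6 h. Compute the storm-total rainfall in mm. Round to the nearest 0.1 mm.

Total = Σ Rᵢ Δtᵢ = 6.4 × 2.6
      = 16.64 = 16.6 mm.

total ≈ 16.6 mm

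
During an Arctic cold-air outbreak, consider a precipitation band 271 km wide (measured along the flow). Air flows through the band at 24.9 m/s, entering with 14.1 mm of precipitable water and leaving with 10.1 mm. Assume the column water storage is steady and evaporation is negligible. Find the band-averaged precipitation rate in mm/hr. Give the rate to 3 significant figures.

R ≈ 1.32 mm/hr

Column moisture flux per unit crosswind length is F = V × PW.
Inflow: F_in = 24.9 × 14.1 = 351.09 mm·m/s
Outflow: F_out = 24.9 × 10.1 = 251.49 mm·m/s
Steady-state rate R = (F_in − F_out)/L = (351.09 − 251.49) / 271000 m = 3.675e-04 mm/s.
R = 3.675e-04 × 3600 = 1.32 mm/hr.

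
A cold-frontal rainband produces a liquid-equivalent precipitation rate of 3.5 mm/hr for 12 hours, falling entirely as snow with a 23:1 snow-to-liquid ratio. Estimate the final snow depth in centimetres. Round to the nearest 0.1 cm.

Liquid-equivalent depth = 3.5 × 12 = 42 mm.
Snow depth = 42 mm × 23 = 966 mm = 96.6 cm.

snow depth ≈ 96.6 cm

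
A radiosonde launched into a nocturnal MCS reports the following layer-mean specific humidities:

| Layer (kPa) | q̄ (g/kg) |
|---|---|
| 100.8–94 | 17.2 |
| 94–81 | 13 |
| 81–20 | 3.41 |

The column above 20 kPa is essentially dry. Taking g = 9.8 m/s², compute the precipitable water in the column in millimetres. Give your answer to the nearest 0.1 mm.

Precipitable water is the column-integrated vapour mass per unit area: PW = (1/g) Σ q̄ Δp, with q in kg/kg and Δp in Pa (1 kg/m² of water = 1 mm).
Layer 100.8–94 kPa: Δp = 68 hPa = 6800 Pa, q̄ = 0.0172 kg/kg → 0.0172 × 6800 / 9.8 = 11.93 mm
Layer 94–81 kPa: Δp = 130 hPa = 13000 Pa, q̄ = 0.013 kg/kg → 0.013 × 13000 / 9.8 = 17.24 mm
Layer 81–20 kPa: Δp = 610 hPa = 61000 Pa, q̄ = 0.00341 kg/kg → 0.00341 × 61000 / 9.8 = 21.23 mm
PW = 11.93 + 17.24 + 21.23 = 50.40 ≈ 50.4 mm.

PW ≈ 50.4 mm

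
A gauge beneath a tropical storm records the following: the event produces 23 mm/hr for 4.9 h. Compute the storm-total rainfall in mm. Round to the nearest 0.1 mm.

total ≈ 112.7 mm

Total = Σ Rᵢ Δtᵢ = 23 × 4.9
      = 112.7 = 112.7 mm.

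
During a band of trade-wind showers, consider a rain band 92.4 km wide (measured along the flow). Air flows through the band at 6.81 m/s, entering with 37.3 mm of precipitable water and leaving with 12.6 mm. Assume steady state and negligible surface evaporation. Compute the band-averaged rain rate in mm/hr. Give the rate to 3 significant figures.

Column moisture flux per unit crosswind length is F = V × PW.
Inflow: F_in = 6.81 × 37.3 = 254.013 mm·m/s
Outflow: F_out = 6.81 × 12.6 = 85.806 mm·m/s
Steady-state rate R = (F_in − F_out)/L = (254.013 − 85.806) / 92400 m = 1.820e-03 mm/s.
R = 1.820e-03 × 3600 = 6.55 mm/hr.

R ≈ 6.55 mm/hr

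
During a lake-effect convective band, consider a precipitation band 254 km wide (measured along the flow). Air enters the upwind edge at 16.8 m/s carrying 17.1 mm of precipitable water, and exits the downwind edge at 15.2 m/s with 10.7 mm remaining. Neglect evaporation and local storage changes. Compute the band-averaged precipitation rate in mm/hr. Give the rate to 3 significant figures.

R ≈ 1.77 mm/hr

Column moisture flux per unit crosswind length is F = V × PW.
Inflow: F_in = 16.8 × 17.1 = 287.28 mm·m/s
Outflow: F_out = 15.2 × 10.7 = 162.64 mm·m/s
Steady-state rate R = (F_in − F_out)/L = (287.28 − 162.64) / 254000 m = 4.907e-04 mm/s.
R = 4.907e-04 × 3600 = 1.77 mm/hr.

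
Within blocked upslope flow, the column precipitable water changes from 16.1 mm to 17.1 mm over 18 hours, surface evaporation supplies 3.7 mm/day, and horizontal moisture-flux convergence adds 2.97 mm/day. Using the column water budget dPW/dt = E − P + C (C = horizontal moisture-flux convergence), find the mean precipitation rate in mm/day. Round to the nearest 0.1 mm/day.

dPW/dt = (17.1 − 16.1) mm / (18/24 day) = +1.333 mm/day.
P = E + C − dPW/dt = 3.7 + (2.97) − (+1.333) = 5.3 mm/day.

P ≈ 5.3 mm/day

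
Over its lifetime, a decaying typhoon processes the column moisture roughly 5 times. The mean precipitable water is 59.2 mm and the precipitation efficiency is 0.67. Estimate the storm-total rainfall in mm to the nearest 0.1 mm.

rainfall ≈ 198.3 mm

Each cycle deposits ε × PW = 0.67 × 59.2 = 39.664 mm.
Over 5 cycles: 5 × 39.664 = 198.3 mm.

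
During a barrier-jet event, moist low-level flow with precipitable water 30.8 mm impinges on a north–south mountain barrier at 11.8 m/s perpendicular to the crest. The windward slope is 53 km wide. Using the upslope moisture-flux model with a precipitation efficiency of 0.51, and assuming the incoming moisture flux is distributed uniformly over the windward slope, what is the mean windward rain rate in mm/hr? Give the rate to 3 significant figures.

R ≈ 12.6 mm/hr

Incoming column moisture flux per unit ridge length: F = V × PW = 11.8 × 30.8 = 363.44 mm·m/s.
Spread over the 53 km slope with efficiency ε = 0.51: R = ε·F/W = 0.51 × 363.44 / 53000 m = 3.497e-03 mm/s.
R = 3.497e-03 × 3600 = 12.6 mm/hr.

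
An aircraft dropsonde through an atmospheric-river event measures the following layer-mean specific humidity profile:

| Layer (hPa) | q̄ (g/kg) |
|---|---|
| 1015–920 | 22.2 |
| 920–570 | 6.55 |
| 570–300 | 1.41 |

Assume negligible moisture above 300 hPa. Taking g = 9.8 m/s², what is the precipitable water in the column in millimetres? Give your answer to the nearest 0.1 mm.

Precipitable water is the column-integrated vapour mass per unit area: PW = (1/g) Σ q̄ Δp, with q in kg/kg and Δp in Pa (1 kg/m² of water = 1 mm).
Layer 1015–920 hPa: Δp = 95 hPa = 9500 Pa, q̄ = 0.0222 kg/kg → 0.0222 × 9500 / 9.8 = 21.52 mm
Layer 920–570 hPa: Δp = 350 hPa = 35000 Pa, q̄ = 0.00655 kg/kg → 0.00655 × 35000 / 9.8 = 23.39 mm
Layer 570–300 hPa: Δp = 270 hPa = 27000 Pa, q̄ = 0.00141 kg/kg → 0.00141 × 27000 / 9.8 = 3.88 mm
PW = 21.52 + 23.39 + 3.88 = 48.79 ≈ 48.8 mm.

PW ≈ 48.8 mm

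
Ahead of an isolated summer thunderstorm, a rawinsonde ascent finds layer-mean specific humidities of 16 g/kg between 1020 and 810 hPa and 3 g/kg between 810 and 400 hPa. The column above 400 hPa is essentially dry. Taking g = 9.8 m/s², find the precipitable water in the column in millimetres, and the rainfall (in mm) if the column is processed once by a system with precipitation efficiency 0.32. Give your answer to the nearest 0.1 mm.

PW ≈ 46.8 mm; rainfall ≈ 15.0 mm

Precipitable water is the column-integrated vapour mass per unit area: PW = (1/g) Σ q̄ Δp, with q in kg/kg and Δp in Pa (1 kg/m² of water = 1 mm).
Layer 1020–810 hPa: Δp = 210 hPa = 21000 Pa, q̄ = 0.016 kg/kg → 0.016 × 21000 / 9.8 = 34.29 mm
Layer 810–400 hPa: Δp = 410 hPa = 41000 Pa, q̄ = 0.003 kg/kg → 0.003 × 41000 / 9.8 = 12.55 mm
PW = 34.29 + 12.55 = 46.84 ≈ 46.8 mm.
Rainfall = ε × PW = 0.32 × 46.8 = 15.0 mm.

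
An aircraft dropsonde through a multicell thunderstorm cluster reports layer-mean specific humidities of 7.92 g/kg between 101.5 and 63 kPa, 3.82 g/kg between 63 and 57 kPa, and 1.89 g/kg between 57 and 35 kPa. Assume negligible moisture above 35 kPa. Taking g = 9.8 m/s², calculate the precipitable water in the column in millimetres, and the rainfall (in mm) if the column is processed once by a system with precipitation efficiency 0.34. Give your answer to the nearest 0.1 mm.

Precipitable water is the column-integrated vapour mass per unit area: PW = (1/g) Σ q̄ Δp, with q in kg/kg and Δp in Pa (1 kg/m² of water = 1 mm).
Layer 101.5–63 kPa: Δp = 385 hPa = 38500 Pa, q̄ = 0.00792 kg/kg → 0.00792 × 38500 / 9.8 = 31.11 mm
Layer 63–57 kPa: Δp = 60 hPa = 6000 Pa, q̄ = 0.00382 kg/kg → 0.00382 × 6000 / 9.8 = 2.34 mm
Layer 57–35 kPa: Δp = 220 hPa = 22000 Pa, q̄ = 0.00189 kg/kg → 0.00189 × 22000 / 9.8 = 4.24 mm
PW = 31.11 + 2.34 + 4.24 = 37.69 ≈ 37.7 mm.
Rainfall = ε × PW = 0.34 × 37.7 = 12.8 mm.

PW ≈ 37.7 mm; rainfall ≈ 12.8 mm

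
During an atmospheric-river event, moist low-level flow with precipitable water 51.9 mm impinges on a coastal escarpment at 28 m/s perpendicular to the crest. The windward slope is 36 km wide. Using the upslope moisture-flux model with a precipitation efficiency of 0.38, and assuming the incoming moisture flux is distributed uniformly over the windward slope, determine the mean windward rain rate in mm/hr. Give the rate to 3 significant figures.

Incoming column moisture flux per unit ridge length: F = V × PW = 28 × 51.9 = 1453.2 mm·m/s.
Spread over the 36 km slope with efficiency ε = 0.38: R = ε·F/W = 0.38 × 1453.2 / 36000 m = 1.534e-02 mm/s.
R = 1.534e-02 × 3600 = 55.2 mm/hr.

R ≈ 55.2 mm/hr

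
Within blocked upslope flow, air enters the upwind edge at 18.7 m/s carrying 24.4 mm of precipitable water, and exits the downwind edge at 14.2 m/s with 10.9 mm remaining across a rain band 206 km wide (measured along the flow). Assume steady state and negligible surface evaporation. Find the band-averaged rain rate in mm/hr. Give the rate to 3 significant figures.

Column moisture flux per unit crosswind length is F = V × PW.
Inflow: F_in = 18.7 × 24.4 = 456.28 mm·m/s
Outflow: F_out = 14.2 × 10.9 = 154.78 mm·m/s
Steady-state rate R = (F_in − F_out)/L = (456.28 − 154.78) / 206000 m = 1.464e-03 mm/s.
R = 1.464e-03 × 3600 = 5.27 mm/hr.

R ≈ 5.27 mm/hr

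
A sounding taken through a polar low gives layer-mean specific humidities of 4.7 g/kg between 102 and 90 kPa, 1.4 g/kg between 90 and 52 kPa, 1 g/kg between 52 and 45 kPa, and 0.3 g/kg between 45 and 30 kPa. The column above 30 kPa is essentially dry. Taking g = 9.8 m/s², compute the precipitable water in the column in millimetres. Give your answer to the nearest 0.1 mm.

Precipitable water is the column-integrated vapour mass per unit area: PW = (1/g) Σ q̄ Δp, with q in kg/kg and Δp in Pa (1 kg/m² of water = 1 mm).
Layer 102–90 kPa: Δp = 120 hPa = 12000 Pa, q̄ = 0.0047 kg/kg → 0.0047 × 12000 / 9.8 = 5.76 mm
Layer 90–52 kPa: Δp = 380 hPa = 38000 Pa, q̄ = 0.0014 kg/kg → 0.0014 × 38000 / 9.8 = 5.43 mm
Layer 52–45 kPa: Δp = 70 hPa = 7000 Pa, q̄ = 0.001 kg/kg → 0.001 × 7000 / 9.8 = 0.71 mm
Layer 45–30 kPa: Δp = 150 hPa = 15000 Pa, q̄ = 0.0003 kg/kg → 0.0003 × 15000 / 9.8 = 0.46 mm
PW = 5.76 + 5.43 + 0.71 + 0.46 = 12.36 ≈ 12.4 mm.

PW ≈ 12.4 mm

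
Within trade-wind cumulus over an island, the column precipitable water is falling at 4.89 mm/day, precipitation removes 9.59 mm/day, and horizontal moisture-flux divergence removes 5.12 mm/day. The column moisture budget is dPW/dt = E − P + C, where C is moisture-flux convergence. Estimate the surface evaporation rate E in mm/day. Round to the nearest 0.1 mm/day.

dPW/dt = -4.89 mm/day.
E = dPW/dt + P − C = (-4.89) + 9.59 − (-5.12) = 9.8 mm/day.

E ≈ 9.8 mm/day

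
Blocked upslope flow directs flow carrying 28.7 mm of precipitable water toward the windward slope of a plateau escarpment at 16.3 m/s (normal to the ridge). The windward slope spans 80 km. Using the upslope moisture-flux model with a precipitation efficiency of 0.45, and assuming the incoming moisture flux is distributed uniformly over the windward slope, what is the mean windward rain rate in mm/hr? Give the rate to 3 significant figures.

R ≈ 9.47 mm/hr

Incoming column moisture flux per unit ridge length: F = V × PW = 16.3 × 28.7 = 467.81 mm·m/s.
Spread over the 80 km slope with efficiency ε = 0.45: R = ε·F/W = 0.45 × 467.81 / 80000 m = 2.631e-03 mm/s.
R = 2.631e-03 × 3600 = 9.47 mm/hr.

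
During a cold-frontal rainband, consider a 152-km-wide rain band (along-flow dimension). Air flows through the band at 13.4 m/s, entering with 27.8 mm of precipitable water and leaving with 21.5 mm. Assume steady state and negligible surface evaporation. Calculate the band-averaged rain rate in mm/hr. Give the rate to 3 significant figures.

Column moisture flux per unit crosswind length is F = V × PW.
Inflow: F_in = 13.4 × 27.8 = 372.52 mm·m/s
Outflow: F_out = 13.4 × 21.5 = 288.1 mm·m/s
Steady-state rate R = (F_in − F_out)/L = (372.52 − 288.1) / 152000 m = 5.554e-04 mm/s.
R = 5.554e-04 × 3600 = 2.00 mm/hr.

R ≈ 2.00 mm/hr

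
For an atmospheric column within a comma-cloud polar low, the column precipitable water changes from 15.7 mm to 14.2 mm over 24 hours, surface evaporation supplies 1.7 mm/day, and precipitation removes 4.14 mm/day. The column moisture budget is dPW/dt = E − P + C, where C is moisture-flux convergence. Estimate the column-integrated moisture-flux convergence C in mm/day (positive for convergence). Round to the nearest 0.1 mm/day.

dPW/dt = (14.2 − 15.7) mm / (24/24 day) = -1.500 mm/day.
C = dPW/dt − E + P = (-1.500) − 1.7 + 4.14 = 0.9 mm/day.

C ≈ 0.9 mm/day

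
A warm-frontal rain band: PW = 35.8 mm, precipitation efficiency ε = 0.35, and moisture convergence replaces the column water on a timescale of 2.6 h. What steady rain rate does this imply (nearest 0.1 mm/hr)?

Each overturning extracts ε × PW = 0.35 × 35.8 = 12.53 mm.
Rate = ε·PW / τ = 12.53 / 2.6 h = 4.8 mm/hr.

R ≈ 4.8 mm/hr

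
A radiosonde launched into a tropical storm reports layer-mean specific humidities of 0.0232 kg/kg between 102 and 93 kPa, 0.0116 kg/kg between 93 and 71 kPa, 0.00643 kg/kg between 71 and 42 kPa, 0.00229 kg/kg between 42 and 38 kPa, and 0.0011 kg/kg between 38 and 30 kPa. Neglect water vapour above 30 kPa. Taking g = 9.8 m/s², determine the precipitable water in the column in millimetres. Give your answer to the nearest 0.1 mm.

PW ≈ 68.2 mm

Precipitable water is the column-integrated vapour mass per unit area: PW = (1/g) Σ q̄ Δp, with q in kg/kg and Δp in Pa (1 kg/m² of water = 1 mm).
Layer 102–93 kPa: Δp = 90 hPa = 9000 Pa, q̄ = 0.0232 kg/kg → 0.0232 × 9000 / 9.8 = 21.31 mm
Layer 93–71 kPa: Δp = 220 hPa = 22000 Pa, q̄ = 0.0116 kg/kg → 0.0116 × 22000 / 9.8 = 26.04 mm
Layer 71–42 kPa: Δp = 290 hPa = 29000 Pa, q̄ = 0.00643 kg/kg → 0.00643 × 29000 / 9.8 = 19.03 mm
Layer 42–38 kPa: Δp = 40 hPa = 4000 Pa, q̄ = 0.00229 kg/kg → 0.00229 × 4000 / 9.8 = 0.93 mm
Layer 38–30 kPa: Δp = 80 hPa = 8000 Pa, q̄ = 0.0011 kg/kg → 0.0011 × 8000 / 9.8 = 0.90 mm
PW = 21.31 + 26.04 + 19.03 + 0.93 + 0.90 = 68.21 ≈ 68.2 mm.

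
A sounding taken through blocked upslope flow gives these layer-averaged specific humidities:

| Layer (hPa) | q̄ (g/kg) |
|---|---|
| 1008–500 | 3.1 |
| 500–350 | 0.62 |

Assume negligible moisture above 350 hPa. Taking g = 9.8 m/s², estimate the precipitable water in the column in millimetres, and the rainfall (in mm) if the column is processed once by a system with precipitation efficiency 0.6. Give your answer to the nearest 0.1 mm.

PW ≈ 17.0 mm; rainfall ≈ 10.2 mm

Precipitable water is the column-integrated vapour mass per unit area: PW = (1/g) Σ q̄ Δp, with q in kg/kg and Δp in Pa (1 kg/m² of water = 1 mm).
Layer 1008–500 hPa: Δp = 508 hPa = 50800 Pa, q̄ = 0.0031 kg/kg → 0.0031 × 50800 / 9.8 = 16.07 mm
Layer 500–350 hPa: Δp = 150 hPa = 15000 Pa, q̄ = 0.00062 kg/kg → 0.00062 × 15000 / 9.8 = 0.95 mm
PW = 16.07 + 0.95 = 17.02 ≈ 17.0 mm.
Rainfall = ε × PW = 0.6 × 17.0 = 10.2 mm.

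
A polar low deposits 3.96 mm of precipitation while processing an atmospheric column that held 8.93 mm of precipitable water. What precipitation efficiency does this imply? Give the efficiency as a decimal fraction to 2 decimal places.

ε = precipitation / PW = 3.96 / 8.93 = 0.44.

ε ≈ 0.44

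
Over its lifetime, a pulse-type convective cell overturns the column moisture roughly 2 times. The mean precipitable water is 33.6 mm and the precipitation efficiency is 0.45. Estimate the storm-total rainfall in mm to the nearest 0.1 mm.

rainfall ≈ 30.2 mm

Each cycle deposits ε × PW = 0.45 × 33.6 = 15.12 mm.
Over 2 cycles: 2 × 15.12 = 30.2 mm.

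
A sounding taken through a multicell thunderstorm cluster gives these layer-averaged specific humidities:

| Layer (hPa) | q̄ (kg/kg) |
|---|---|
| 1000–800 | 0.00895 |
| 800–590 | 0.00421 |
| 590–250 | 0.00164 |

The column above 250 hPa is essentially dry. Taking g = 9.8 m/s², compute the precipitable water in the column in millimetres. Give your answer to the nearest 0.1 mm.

PW ≈ 33.0 mm

Precipitable water is the column-integrated vapour mass per unit area: PW = (1/g) Σ q̄ Δp, with q in kg/kg and Δp in Pa (1 kg/m² of water = 1 mm).
Layer 1000–800 hPa: Δp = 200 hPa = 20000 Pa, q̄ = 0.00895 kg/kg → 0.00895 × 20000 / 9.8 = 18.27 mm
Layer 800–590 hPa: Δp = 210 hPa = 21000 Pa, q̄ = 0.00421 kg/kg → 0.00421 × 21000 / 9.8 = 9.02 mm
Layer 590–250 hPa: Δp = 340 hPa = 34000 Pa, q̄ = 0.00164 kg/kg → 0.00164 × 34000 / 9.8 = 5.69 mm
PW = 18.27 + 9.02 + 5.69 = 32.98 ≈ 33.0 mm.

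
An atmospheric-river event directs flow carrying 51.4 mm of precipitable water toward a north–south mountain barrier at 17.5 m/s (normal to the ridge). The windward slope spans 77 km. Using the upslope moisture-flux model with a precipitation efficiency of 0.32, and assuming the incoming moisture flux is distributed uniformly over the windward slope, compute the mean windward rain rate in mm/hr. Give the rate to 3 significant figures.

Incoming column moisture flux per unit ridge length: F = V × PW = 17.5 × 51.4 = 899.5 mm·m/s.
Spread over the 77 km slope with efficiency ε = 0.32: R = ε·F/W = 0.32 × 899.5 / 77000 m = 3.738e-03 mm/s.
R = 3.738e-03 × 3600 = 13.5 mm/hr.

R ≈ 13.5 mm/hr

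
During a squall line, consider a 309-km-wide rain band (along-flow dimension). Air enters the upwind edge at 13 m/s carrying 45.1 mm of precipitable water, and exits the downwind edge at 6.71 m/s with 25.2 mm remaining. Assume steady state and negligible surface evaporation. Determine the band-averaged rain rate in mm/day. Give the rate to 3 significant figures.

R ≈ 117 mm/day

Column moisture flux per unit crosswind length is F = V × PW.
Inflow: F_in = 13 × 45.1 = 586.3 mm·m/s
Outflow: F_out = 6.71 × 25.2 = 169.092 mm·m/s
Steady-state rate R = (F_in − F_out)/L = (586.3 − 169.092) / 309000 m = 1.350e-03 mm/s.
R = 1.350e-03 × 3600 × 24 = 117 mm/day.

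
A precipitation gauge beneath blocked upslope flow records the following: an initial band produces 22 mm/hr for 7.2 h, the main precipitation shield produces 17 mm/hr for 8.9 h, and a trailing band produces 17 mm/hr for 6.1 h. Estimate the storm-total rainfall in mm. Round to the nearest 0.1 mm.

Total = Σ Rᵢ Δtᵢ = 22 × 7.2 + 17 × 8.9 + 17 × 6.1
      = 158.4 + 151.3 + 103.7 = 413.4 mm.

total ≈ 413.4 mm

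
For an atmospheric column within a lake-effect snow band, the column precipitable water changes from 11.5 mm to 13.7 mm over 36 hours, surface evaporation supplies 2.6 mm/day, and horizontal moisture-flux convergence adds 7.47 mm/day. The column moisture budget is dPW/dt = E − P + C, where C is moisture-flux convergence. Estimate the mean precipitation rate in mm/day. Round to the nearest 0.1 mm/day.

dPW/dt = (13.7 − 11.5) mm / (36/24 day) = +1.467 mm/day.
P = E + C − dPW/dt = 2.6 + (7.47) − (+1.467) = 8.6 mm/day.

P ≈ 8.6 mm/day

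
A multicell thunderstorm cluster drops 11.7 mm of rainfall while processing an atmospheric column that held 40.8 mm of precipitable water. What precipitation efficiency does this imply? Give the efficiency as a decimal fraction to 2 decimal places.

ε = rainfall / PW = 11.7 / 40.8 = 0.29.

ε ≈ 0.29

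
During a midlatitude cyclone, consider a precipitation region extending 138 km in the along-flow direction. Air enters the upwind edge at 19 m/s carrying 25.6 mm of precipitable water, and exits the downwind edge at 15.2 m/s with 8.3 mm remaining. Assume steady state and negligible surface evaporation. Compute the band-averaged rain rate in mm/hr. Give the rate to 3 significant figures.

Column moisture flux per unit crosswind length is F = V × PW.
Inflow: F_in = 19 × 25.6 = 486.4 mm·m/s
Outflow: F_out = 15.2 × 8.3 = 126.16 mm·m/s
Steady-state rate R = (F_in − F_out)/L = (486.4 − 126.16) / 138000 m = 2.610e-03 mm/s.
R = 2.610e-03 × 3600 = 9.40 mm/hr.

R ≈ 9.40 mm/hr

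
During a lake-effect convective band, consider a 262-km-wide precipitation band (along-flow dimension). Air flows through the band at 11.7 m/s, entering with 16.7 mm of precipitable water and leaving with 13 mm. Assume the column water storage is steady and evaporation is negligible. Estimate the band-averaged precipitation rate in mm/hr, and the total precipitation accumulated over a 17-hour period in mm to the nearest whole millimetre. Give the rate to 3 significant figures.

R ≈ 0.595 mm/hr; total ≈ 10 mm

Column moisture flux per unit crosswind length is F = V × PW.
Inflow: F_in = 11.7 × 16.7 = 195.39 mm·m/s
Outflow: F_out = 11.7 × 13 = 152.1 mm·m/s
Steady-state rate R = (F_in − F_out)/L = (195.39 − 152.1) / 262000 m = 1.652e-04 mm/s.
R = 1.652e-04 × 3600 = 0.595 mm/hr.
Over 17 h: total = 0.595 × 17 = 10.115 ≈ 10 mm.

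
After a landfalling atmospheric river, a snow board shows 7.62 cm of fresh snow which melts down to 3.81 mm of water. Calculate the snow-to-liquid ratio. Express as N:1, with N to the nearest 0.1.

Ratio = snow depth / SWE = 76.2 mm / 3.81 mm = 20.0, i.e. 20.0:1.

ratio ≈ 20.0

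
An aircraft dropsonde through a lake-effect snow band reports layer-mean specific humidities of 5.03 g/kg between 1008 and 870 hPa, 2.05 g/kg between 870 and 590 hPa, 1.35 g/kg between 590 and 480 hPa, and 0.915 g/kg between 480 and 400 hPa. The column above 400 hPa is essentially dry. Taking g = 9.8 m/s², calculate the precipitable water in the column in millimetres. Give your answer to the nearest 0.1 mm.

PW ≈ 15.2 mm

Precipitable water is the column-integrated vapour mass per unit area: PW = (1/g) Σ q̄ Δp, with q in kg/kg and Δp in Pa (1 kg/m² of water = 1 mm).
Layer 1008–870 hPa: Δp = 138 hPa = 13800 Pa, q̄ = 0.00503 kg/kg → 0.00503 × 13800 / 9.8 = 7.08 mm
Layer 870–590 hPa: Δp = 280 hPa = 28000 Pa, q̄ = 0.00205 kg/kg → 0.00205 × 28000 / 9.8 = 5.86 mm
Layer 590–480 hPa: Δp = 110 hPa = 11000 Pa, q̄ = 0.00135 kg/kg → 0.00135 × 11000 / 9.8 = 1.52 mm
Layer 480–400 hPa: Δp = 80 hPa = 8000 Pa, q̄ = 0.000915 kg/kg → 0.000915 × 8000 / 9.8 = 0.75 mm
PW = 7.08 + 5.86 + 1.52 + 0.75 = 15.21 ≈ 15.2 mm.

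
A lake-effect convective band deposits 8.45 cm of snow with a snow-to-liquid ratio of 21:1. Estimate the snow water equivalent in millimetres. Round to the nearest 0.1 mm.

SWE = snow depth / ratio = 8.45 cm / 21 = 0.402 cm = 4.0 mm.

SWE ≈ 4.0 mm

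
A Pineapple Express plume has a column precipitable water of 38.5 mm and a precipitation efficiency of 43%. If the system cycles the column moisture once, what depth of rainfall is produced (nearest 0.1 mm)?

rainfall ≈ 16.6 mm

Rainfall = ε × PW = 0.43 × 38.5 = 16.6 mm.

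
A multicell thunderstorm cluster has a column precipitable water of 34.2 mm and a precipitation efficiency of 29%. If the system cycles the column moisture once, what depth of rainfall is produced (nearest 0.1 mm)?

rainfall ≈ 9.9 mm

Rainfall = ε × PW = 0.29 × 34.2 = 9.9 mm.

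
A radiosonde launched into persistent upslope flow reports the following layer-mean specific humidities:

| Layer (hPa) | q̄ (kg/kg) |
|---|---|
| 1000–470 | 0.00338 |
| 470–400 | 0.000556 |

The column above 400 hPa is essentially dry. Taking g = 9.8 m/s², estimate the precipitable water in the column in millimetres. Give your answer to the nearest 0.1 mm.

PW ≈ 18.7 mm

Precipitable water is the column-integrated vapour mass per unit area: PW = (1/g) Σ q̄ Δp, with q in kg/kg and Δp in Pa (1 kg/m² of water = 1 mm).
Layer 1000–470 hPa: Δp = 530 hPa = 53000 Pa, q̄ = 0.00338 kg/kg → 0.00338 × 53000 / 9.8 = 18.28 mm
Layer 470–400 hPa: Δp = 70 hPa = 7000 Pa, q̄ = 0.000556 kg/kg → 0.000556 × 7000 / 9.8 = 0.40 mm
PW = 18.28 + 0.40 = 18.68 ≈ 18.7 mm.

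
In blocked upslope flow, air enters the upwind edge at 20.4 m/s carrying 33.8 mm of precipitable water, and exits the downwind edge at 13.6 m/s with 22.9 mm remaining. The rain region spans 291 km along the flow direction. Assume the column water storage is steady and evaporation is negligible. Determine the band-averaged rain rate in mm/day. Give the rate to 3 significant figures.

R ≈ 112 mm/day

Column moisture flux per unit crosswind length is F = V × PW.
Inflow: F_in = 20.4 × 33.8 = 689.52 mm·m/s
Outflow: F_out = 13.6 × 22.9 = 311.44 mm·m/s
Steady-state rate R = (F_in − F_out)/L = (689.52 − 311.44) / 291000 m = 1.299e-03 mm/s.
R = 1.299e-03 × 3600 × 24 = 112 mm/day.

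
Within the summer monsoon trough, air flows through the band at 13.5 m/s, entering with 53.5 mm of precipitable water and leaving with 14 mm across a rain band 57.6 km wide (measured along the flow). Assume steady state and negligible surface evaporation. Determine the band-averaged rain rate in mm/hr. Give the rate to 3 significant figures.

R ≈ 33.3 mm/hr

Column moisture flux per unit crosswind length is F = V × PW.
Inflow: F_in = 13.5 × 53.5 = 722.25 mm·m/s
Outflow: F_out = 13.5 × 14 = 189 mm·m/s
Steady-state rate R = (F_in − F_out)/L = (722.25 − 189) / 57600 m = 9.258e-03 mm/s.
R = 9.258e-03 × 3600 = 33.3 mm/hr.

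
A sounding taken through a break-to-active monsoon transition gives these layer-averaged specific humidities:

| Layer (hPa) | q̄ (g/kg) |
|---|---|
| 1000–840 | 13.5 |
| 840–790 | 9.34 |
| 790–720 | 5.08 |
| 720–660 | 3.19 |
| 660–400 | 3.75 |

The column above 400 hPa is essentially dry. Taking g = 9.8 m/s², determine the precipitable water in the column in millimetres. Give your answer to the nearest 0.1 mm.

PW ≈ 42.3 mm

Precipitable water is the column-integrated vapour mass per unit area: PW = (1/g) Σ q̄ Δp, with q in kg/kg and Δp in Pa (1 kg/m² of water = 1 mm).
Layer 1000–840 hPa: Δp = 160 hPa = 16000 Pa, q̄ = 0.0135 kg/kg → 0.0135 × 16000 / 9.8 = 22.04 mm
Layer 840–790 hPa: Δp = 50 hPa = 5000 Pa, q̄ = 0.00934 kg/kg → 0.00934 × 5000 / 9.8 = 4.77 mm
Layer 790–720 hPa: Δp = 70 hPa = 7000 Pa, q̄ = 0.00508 kg/kg → 0.00508 × 7000 / 9.8 = 3.63 mm
Layer 720–660 hPa: Δp = 60 hPa = 6000 Pa, q̄ = 0.00319 kg/kg → 0.00319 × 6000 / 9.8 = 1.95 mm
Layer 660–400 hPa: Δp = 260 hPa = 26000 Pa, q̄ = 0.00375 kg/kg → 0.00375 × 26000 / 9.8 = 9.95 mm
PW = 22.04 + 4.77 + 3.63 + 1.95 + 9.95 = 42.34 ≈ 42.3 mm.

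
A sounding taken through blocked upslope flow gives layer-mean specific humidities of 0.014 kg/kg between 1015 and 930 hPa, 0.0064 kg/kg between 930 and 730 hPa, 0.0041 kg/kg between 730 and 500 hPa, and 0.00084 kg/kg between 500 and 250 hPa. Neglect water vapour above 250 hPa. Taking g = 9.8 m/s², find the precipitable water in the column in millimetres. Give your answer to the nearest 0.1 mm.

Precipitable water is the column-integrated vapour mass per unit area: PW = (1/g) Σ q̄ Δp, with q in kg/kg and Δp in Pa (1 kg/m² of water = 1 mm).
Layer 1015–930 hPa: Δp = 85 hPa = 8500 Pa, q̄ = 0.014 kg/kg → 0.014 × 8500 / 9.8 = 12.14 mm
Layer 930–730 hPa: Δp = 200 hPa = 20000 Pa, q̄ = 0.0064 kg/kg → 0.0064 × 20000 / 9.8 = 13.06 mm
Layer 730–500 hPa: Δp = 230 hPa = 23000 Pa, q̄ = 0.0041 kg/kg → 0.0041 × 23000 / 9.8 = 9.62 mm
Layer 500–250 hPa: Δp = 250 hPa = 25000 Pa, q̄ = 0.00084 kg/kg → 0.00084 × 25000 / 9.8 = 2.14 mm
PW = 12.14 + 13.06 + 9.62 + 2.14 = 36.96 ≈ 37.0 mm.

PW ≈ 37.0 mm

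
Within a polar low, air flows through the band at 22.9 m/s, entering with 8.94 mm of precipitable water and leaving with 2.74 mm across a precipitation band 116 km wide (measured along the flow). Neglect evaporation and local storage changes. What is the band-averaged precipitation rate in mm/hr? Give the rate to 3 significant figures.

Column moisture flux per unit crosswind length is F = V × PW.
Inflow: F_in = 22.9 × 8.94 = 204.726 mm·m/s
Outflow: F_out = 22.9 × 2.74 = 62.746 mm·m/s
Steady-state rate R = (F_in − F_out)/L = (204.726 − 62.746) / 116000 m = 1.224e-03 mm/s.
R = 1.224e-03 × 3600 = 4.41 mm/hr.

R ≈ 4.41 mm/hr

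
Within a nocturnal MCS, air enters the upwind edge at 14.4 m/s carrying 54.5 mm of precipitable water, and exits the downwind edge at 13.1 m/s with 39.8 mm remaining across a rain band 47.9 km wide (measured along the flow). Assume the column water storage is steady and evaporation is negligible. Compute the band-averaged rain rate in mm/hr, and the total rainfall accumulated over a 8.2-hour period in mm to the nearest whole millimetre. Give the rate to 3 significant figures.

Column moisture flux per unit crosswind length is F = V × PW.
Inflow: F_in = 14.4 × 54.5 = 784.8 mm·m/s
Outflow: F_out = 13.1 × 39.8 = 521.38 mm·m/s
Steady-state rate R = (F_in − F_out)/L = (784.8 − 521.38) / 47900 m = 5.499e-03 mm/s.
R = 5.499e-03 × 3600 = 19.8 mm/hr.
Over 8.2 h: total = 19.8 × 8.2 = 162.36 ≈ 162 mm.

R ≈ 19.8 mm/hr; total ≈ 162 mm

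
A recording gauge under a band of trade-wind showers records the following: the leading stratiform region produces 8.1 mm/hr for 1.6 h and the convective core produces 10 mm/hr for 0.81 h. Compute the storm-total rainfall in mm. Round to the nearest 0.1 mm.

Total = Σ Rᵢ Δtᵢ = 8.1 × 1.6 + 10 × 0.81
      = 12.96 + 8.1 = 21.1 mm.

total ≈ 21.1 mm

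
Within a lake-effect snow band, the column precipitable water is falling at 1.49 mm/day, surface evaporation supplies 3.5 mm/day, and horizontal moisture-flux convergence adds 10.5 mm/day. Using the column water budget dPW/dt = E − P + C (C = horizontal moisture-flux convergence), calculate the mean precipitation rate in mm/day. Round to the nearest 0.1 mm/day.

dPW/dt = -1.49 mm/day.
P = E + C − dPW/dt = 3.5 + (10.5) − (-1.49) = 15.5 mm/day.

P ≈ 15.5 mm/day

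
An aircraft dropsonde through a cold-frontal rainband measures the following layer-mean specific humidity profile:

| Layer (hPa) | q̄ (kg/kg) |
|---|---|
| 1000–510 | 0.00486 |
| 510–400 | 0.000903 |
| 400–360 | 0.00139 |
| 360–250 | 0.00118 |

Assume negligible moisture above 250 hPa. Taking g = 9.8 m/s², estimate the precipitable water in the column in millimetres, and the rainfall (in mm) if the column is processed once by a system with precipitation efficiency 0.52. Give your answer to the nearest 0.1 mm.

Precipitable water is the column-integrated vapour mass per unit area: PW = (1/g) Σ q̄ Δp, with q in kg/kg and Δp in Pa (1 kg/m² of water = 1 mm).
Layer 1000–510 hPa: Δp = 490 hPa = 49000 Pa, q̄ = 0.00486 kg/kg → 0.00486 × 49000 / 9.8 = 24.30 mm
Layer 510–400 hPa: Δp = 110 hPa = 11000 Pa, q̄ = 0.000903 kg/kg → 0.000903 × 11000 / 9.8 = 1.01 mm
Layer 400–360 hPa: Δp = 40 hPa = 4000 Pa, q̄ = 0.00139 kg/kg → 0.00139 × 4000 / 9.8 = 0.57 mm
Layer 360–250 hPa: Δp = 110 hPa = 11000 Pa, q̄ = 0.00118 kg/kg → 0.00118 × 11000 / 9.8 = 1.32 mm
PW = 24.30 + 1.01 + 0.57 + 1.32 = 27.20 ≈ 27.2 mm.
Rainfall = ε × PW = 0.52 × 27.2 = 14.1 mm.

PW ≈ 27.2 mm; rainfall ≈ 14.1 mm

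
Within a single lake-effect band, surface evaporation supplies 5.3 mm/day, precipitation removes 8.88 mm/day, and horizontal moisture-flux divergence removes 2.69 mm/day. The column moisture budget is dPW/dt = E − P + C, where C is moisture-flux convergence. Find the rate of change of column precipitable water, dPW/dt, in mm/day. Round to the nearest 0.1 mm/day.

dPW/dt ≈ -6.3 mm/day

dPW/dt = E − P + C = 5.3 − 8.88 + (-2.69) = -6.3 mm/day.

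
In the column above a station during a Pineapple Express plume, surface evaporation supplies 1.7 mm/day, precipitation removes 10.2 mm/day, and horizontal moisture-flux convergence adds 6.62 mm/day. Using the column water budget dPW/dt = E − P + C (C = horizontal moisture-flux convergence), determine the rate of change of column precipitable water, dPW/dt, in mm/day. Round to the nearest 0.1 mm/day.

dPW/dt ≈ -1.9 mm/day

dPW/dt = E − P + C = 1.7 − 10.2 + (6.62) = -1.9 mm/day.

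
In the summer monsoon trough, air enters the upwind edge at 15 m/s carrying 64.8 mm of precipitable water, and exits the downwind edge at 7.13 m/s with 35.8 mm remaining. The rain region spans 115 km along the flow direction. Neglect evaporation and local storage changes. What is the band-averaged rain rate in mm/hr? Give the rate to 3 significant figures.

R ≈ 22.4 mm/hr

Column moisture flux per unit crosswind length is F = V × PW.
Inflow: F_in = 15 × 64.8 = 972 mm·m/s
Outflow: F_out = 7.13 × 35.8 = 255.254 mm·m/s
Steady-state rate R = (F_in − F_out)/L = (972 − 255.254) / 115000 m = 6.233e-03 mm/s.
R = 6.233e-03 × 3600 = 22.4 mm/hr.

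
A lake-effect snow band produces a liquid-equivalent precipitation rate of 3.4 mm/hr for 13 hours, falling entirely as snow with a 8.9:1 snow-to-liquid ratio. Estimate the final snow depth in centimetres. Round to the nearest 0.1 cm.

Liquid-equivalent depth = 3.4 × 13 = 44.2 mm.
Snow depth = 44.2 mm × 8.9 = 393.38 mm = 39.3 cm.

snow depth ≈ 39.3 cm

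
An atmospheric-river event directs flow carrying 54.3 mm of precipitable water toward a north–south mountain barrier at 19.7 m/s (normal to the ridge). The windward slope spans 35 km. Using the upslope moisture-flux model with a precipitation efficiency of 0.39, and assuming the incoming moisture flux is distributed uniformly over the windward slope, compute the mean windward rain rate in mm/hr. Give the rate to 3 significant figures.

Incoming column moisture flux per unit ridge length: F = V × PW = 19.7 × 54.3 = 1069.71 mm·m/s.
Spread over the 35 km slope with efficiency ε = 0.39: R = ε·F/W = 0.39 × 1069.71 / 35000 m = 1.192e-02 mm/s.
R = 1.192e-02 × 3600 = 42.9 mm/hr.

R ≈ 42.9 mm/hr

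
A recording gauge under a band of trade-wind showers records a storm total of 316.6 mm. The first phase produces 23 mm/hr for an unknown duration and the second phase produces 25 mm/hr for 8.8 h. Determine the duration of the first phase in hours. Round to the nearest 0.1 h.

duration ≈ 4.2 h

Known phases: 25 × 8.8 = 220 mm.
Remaining depth = 316.6 − 220 = 96.6 mm.
Duration = 96.6 / 23 = 4.2 h.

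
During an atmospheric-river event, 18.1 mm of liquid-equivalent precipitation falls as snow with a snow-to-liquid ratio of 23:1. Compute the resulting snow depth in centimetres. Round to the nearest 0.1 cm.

Snow depth = liquid × ratio = 18.1 mm × 23 = 416.3 mm = 41.6 cm.

snow depth ≈ 41.6 cm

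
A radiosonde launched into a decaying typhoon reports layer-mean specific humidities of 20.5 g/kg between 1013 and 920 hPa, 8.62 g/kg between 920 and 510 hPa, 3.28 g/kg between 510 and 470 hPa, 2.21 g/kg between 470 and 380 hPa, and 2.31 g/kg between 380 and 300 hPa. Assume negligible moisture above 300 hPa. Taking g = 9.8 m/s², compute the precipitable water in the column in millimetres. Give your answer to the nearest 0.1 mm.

PW ≈ 60.8 mm

Precipitable water is the column-integrated vapour mass per unit area: PW = (1/g) Σ q̄ Δp, with q in kg/kg and Δp in Pa (1 kg/m² of water = 1 mm).
Layer 1013–920 hPa: Δp = 93 hPa = 9300 Pa, q̄ = 0.0205 kg/kg → 0.0205 × 9300 / 9.8 = 19.45 mm
Layer 920–510 hPa: Δp = 410 hPa = 41000 Pa, q̄ = 0.00862 kg/kg → 0.00862 × 41000 / 9.8 = 36.06 mm
Layer 510–470 hPa: Δp = 40 hPa = 4000 Pa, q̄ = 0.00328 kg/kg → 0.00328 × 4000 / 9.8 = 1.34 mm
Layer 470–380 hPa: Δp = 90 hPa = 9000 Pa, q̄ = 0.00221 kg/kg → 0.00221 × 9000 / 9.8 = 2.03 mm
Layer 380–300 hPa: Δp = 80 hPa = 8000 Pa, q̄ = 0.00231 kg/kg → 0.00231 × 8000 / 9.8 = 1.89 mm
PW = 19.45 + 36.06 + 1.34 + 2.03 + 1.89 = 60.77 ≈ 60.8 mm.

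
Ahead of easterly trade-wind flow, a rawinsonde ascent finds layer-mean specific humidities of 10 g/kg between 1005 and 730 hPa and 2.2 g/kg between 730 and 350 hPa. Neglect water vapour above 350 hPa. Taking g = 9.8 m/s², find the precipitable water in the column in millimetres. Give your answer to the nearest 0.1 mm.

Precipitable water is the column-integrated vapour mass per unit area: PW = (1/g) Σ q̄ Δp, with q in kg/kg and Δp in Pa (1 kg/m² of water = 1 mm).
Layer 1005–730 hPa: Δp = 275 hPa = 27500 Pa, q̄ = 0.01 kg/kg → 0.01 × 27500 / 9.8 = 28.06 mm
Layer 730–350 hPa: Δp = 380 hPa = 38000 Pa, q̄ = 0.0022 kg/kg → 0.0022 × 38000 / 9.8 = 8.53 mm
PW = 28.06 + 8.53 = 36.59 ≈ 36.6 mm.

PW ≈ 36.6 mm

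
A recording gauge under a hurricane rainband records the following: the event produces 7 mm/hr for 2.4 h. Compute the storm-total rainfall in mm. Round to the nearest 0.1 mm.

total ≈ 16.8 mm

Total = Σ Rᵢ Δtᵢ = 7 × 2.4
      = 16.8 = 16.8 mm.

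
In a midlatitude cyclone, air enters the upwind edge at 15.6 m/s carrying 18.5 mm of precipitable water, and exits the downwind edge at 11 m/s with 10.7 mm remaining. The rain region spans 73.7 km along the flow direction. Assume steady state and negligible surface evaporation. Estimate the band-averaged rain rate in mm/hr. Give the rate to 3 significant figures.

Column moisture flux per unit crosswind length is F = V × PW.
Inflow: F_in = 15.6 × 18.5 = 288.6 mm·m/s
Outflow: F_out = 11 × 10.7 = 117.7 mm·m/s
Steady-state rate R = (F_in − F_out)/L = (288.6 − 117.7) / 73700 m = 2.319e-03 mm/s.
R = 2.319e-03 × 3600 = 8.35 mm/hr.

R ≈ 8.35 mm/hr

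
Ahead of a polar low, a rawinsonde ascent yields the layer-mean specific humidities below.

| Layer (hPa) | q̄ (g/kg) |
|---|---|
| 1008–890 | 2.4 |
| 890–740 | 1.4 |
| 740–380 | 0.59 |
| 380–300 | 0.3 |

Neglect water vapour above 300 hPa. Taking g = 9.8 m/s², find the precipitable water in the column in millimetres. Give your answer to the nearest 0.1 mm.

Precipitable water is the column-integrated vapour mass per unit area: PW = (1/g) Σ q̄ Δp, with q in kg/kg and Δp in Pa (1 kg/m² of water = 1 mm).
Layer 1008–890 hPa: Δp = 118 hPa = 11800 Pa, q̄ = 0.0024 kg/kg → 0.0024 × 11800 / 9.8 = 2.89 mm
Layer 890–740 hPa: Δp = 150 hPa = 15000 Pa, q̄ = 0.0014 kg/kg → 0.0014 × 15000 / 9.8 = 2.14 mm
Layer 740–380 hPa: Δp = 360 hPa = 36000 Pa, q̄ = 0.00059 kg/kg → 0.00059 × 36000 / 9.8 = 2.17 mm
Layer 380–300 hPa: Δp = 80 hPa = 8000 Pa, q̄ = 0.0003 kg/kg → 0.0003 × 8000 / 9.8 = 0.24 mm
PW = 2.89 + 2.14 + 2.17 + 0.24 = 7.44 ≈ 7.4 mm.

PW ≈ 7.4 mm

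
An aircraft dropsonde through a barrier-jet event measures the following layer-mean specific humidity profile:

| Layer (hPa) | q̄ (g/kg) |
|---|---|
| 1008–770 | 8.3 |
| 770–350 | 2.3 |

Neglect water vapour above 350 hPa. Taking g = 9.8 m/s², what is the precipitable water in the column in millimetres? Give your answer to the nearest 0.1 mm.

PW ≈ 30.0 mm

Precipitable water is the column-integrated vapour mass per unit area: PW = (1/g) Σ q̄ Δp, with q in kg/kg and Δp in Pa (1 kg/m² of water = 1 mm).
Layer 1008–770 hPa: Δp = 238 hPa = 23800 Pa, q̄ = 0.0083 kg/kg → 0.0083 × 23800 / 9.8 = 20.16 mm
Layer 770–350 hPa: Δp = 420 hPa = 42000 Pa, q̄ = 0.0023 kg/kg → 0.0023 × 42000 / 9.8 = 9.86 mm
PW = 20.16 + 9.86 = 30.02 ≈ 30.0 mm.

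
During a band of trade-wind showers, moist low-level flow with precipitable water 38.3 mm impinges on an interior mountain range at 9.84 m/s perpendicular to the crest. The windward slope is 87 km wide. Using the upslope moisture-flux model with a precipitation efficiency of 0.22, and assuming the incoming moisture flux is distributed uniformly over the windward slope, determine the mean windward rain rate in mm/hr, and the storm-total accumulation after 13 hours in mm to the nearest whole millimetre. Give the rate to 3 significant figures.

R ≈ 3.43 mm/hr; total ≈ 45 mm

Incoming column moisture flux per unit ridge length: F = V × PW = 9.84 × 38.3 = 376.872 mm·m/s.
Spread over the 87 km slope with efficiency ε = 0.22: R = ε·F/W = 0.22 × 376.872 / 87000 m = 9.530e-04 mm/s.
R = 9.530e-04 × 3600 = 3.43 mm/hr.
Over 13 h: total = 3.43 × 13 = 44.59 ≈ 45 mm.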